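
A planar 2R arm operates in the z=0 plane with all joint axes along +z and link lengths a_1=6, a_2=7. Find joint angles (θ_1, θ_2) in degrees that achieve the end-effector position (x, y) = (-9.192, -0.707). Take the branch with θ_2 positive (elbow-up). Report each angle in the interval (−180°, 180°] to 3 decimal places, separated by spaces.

134.997 90.005

cos θ_2 = (84.9927−6²−7²)/(2·6·7) = -0.0001; θ_2 = 90.0050° (elbow-up)
β = atan2(-0.7070,-9.1920) = -175.6018°; ψ = atan2(7.0000,5.9994) = 49.4016°
θ_1 = β − ψ = -225.0033°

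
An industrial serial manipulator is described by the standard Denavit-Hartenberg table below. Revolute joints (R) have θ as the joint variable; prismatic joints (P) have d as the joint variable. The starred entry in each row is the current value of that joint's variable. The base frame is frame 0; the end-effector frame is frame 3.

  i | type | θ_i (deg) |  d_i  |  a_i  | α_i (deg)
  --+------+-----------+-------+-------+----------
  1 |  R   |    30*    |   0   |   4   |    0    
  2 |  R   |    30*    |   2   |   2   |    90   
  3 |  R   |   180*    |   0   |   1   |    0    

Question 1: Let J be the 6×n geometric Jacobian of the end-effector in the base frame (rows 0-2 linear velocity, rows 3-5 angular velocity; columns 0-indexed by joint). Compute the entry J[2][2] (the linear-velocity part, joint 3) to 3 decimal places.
axis z_2 = (0.8660,-0.5000,0.0000); lever o_n−o_2 = (-0.5000,-0.8660,0.0000)
cross product → J_v[:, 2] = (0.0000,-0.0000,-1.0000)
J_ω[:, 2] = z_2
entry J[2][2] = -1.0000

-1.000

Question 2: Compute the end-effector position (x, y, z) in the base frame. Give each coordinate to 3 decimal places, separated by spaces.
after link 1: o_1 = (3.4641, 2.0000, 0.0000)
after link 2: o_2 = (4.4641, 3.7321, 2.0000)
after link 3: o_3 = (3.9641, 2.8660, 2.0000)

3.964 2.866 2.000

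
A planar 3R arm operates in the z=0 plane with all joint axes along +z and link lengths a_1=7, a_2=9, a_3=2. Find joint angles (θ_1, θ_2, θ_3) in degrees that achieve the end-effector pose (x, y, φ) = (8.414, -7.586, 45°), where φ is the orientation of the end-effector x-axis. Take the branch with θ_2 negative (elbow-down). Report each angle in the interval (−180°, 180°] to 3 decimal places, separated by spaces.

-0.002 -90.000 135.001

wrist centre = target − a_3·(cos φ, sin φ) = (6.9998, -9.0002)
cos θ_2 = (130.0009−7²−9²)/(2·7·9) = 0.0000; θ_2 = -89.9996° (elbow-down)
β = atan2(-9.0002,6.9998) = -52.1265°; ψ = atan2(-9.0000,7.0001) = -52.1248°
θ_1 = β − ψ = -0.0017°
θ_3 = φ − θ_1 − θ_2 = 135.0014° (wrapped to (-180°,180°])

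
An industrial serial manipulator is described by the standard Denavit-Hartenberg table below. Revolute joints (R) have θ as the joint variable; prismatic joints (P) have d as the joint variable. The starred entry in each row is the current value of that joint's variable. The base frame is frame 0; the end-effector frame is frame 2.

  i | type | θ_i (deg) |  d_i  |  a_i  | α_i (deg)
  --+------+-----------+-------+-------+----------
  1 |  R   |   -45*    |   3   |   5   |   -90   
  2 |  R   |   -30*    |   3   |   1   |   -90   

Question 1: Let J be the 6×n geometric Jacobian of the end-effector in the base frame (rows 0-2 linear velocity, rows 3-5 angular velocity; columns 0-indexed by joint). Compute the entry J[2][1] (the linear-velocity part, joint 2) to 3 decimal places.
-0.866

axis z_1 = (0.7071,0.7071,0.0000); lever o_n−o_1 = (2.7337,1.5089,0.5000)
cross product → J_v[:, 1] = (0.3536,-0.3536,-0.8660)
J_ω[:, 1] = z_1
entry J[2][1] = -0.8660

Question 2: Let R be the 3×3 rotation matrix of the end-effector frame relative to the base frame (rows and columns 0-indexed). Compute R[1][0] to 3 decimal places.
End-effector x-axis (col 0 of R) = (0.6124,-0.6124,0.5000)
R[1][0] = -0.6124

-0.612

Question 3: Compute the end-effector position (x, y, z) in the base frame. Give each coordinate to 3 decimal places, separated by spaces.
after link 1: o_1 = (3.5355, -3.5355, 3.0000)
after link 2: o_2 = (6.2692, -2.0266, 3.5000)

6.269 -2.027 3.500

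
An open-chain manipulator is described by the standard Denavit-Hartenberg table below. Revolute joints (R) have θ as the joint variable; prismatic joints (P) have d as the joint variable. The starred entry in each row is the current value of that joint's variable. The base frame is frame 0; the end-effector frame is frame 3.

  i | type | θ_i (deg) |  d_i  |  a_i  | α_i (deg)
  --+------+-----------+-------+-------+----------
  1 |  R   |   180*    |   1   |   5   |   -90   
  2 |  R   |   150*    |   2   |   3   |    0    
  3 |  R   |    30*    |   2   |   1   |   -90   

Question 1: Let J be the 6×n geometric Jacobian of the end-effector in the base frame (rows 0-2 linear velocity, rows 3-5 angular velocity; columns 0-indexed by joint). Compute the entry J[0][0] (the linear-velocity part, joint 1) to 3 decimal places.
axis z_0 = ẑ; lever o_n−o_0 = (-1.4019,-4.0000,-0.5000)
cross product → J_v[:, 0] = (4.0000,-1.4019,0.0000)
J_ω[:, 0] = z_0
entry J[0][0] = 4.0000

4.000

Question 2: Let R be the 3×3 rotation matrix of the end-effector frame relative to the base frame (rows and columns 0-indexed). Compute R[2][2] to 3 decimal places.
1.000

End-effector z-axis (col 2 of R) = (-0.0000,-0.0000,1.0000)
R[2][2] = 1.0000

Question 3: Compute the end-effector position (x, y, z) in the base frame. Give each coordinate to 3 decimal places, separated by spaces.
after link 1: o_1 = (-5.0000, 0.0000, 1.0000)
after link 2: o_2 = (-2.4019, -2.0000, -0.5000)
after link 3: o_3 = (-1.4019, -4.0000, -0.5000)

-1.402 -4.000 -0.500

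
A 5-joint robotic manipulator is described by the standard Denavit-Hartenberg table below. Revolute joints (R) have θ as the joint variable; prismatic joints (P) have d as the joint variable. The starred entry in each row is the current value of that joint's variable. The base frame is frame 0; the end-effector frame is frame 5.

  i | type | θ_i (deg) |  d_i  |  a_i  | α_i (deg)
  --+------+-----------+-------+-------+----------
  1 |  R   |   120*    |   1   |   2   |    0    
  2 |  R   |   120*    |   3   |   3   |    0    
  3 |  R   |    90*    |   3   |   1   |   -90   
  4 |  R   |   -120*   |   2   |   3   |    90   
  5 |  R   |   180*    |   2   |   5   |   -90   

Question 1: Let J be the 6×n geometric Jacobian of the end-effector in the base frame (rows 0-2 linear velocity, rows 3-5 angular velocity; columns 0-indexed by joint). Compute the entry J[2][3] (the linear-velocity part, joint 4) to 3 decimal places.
0.732

axis z_3 = (0.5000,0.8660,0.0000); lever o_n−o_3 = (0.3660,2.0981,-2.7321)
cross product → J_v[:, 3] = (-2.3660,1.3660,0.7321)
J_ω[:, 3] = z_3
entry J[2][3] = 0.7321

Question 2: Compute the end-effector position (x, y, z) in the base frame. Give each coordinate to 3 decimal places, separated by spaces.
after link 1: o_1 = (-1.0000, 1.7321, 1.0000)
after link 2: o_2 = (-2.5000, -0.8660, 4.0000)
after link 3: o_3 = (-1.6340, -1.3660, 7.0000)
after link 4: o_4 = (-1.9330, 1.1160, 9.5981)
after link 5: o_5 = (-1.2679, 0.7321, 4.2679)

-1.268 0.732 4.268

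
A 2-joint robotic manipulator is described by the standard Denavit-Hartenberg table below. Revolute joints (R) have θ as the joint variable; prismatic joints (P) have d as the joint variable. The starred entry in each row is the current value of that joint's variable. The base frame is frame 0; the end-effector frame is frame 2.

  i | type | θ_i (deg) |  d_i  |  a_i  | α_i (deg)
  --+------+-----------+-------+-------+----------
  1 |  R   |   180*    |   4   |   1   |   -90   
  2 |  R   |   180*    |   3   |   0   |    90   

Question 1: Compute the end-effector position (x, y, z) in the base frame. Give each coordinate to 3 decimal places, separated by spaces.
-1.000 -3.000 4.000

after link 1: o_1 = (-1.0000, 0.0000, 4.0000)
after link 2: o_2 = (-1.0000, -3.0000, 4.0000)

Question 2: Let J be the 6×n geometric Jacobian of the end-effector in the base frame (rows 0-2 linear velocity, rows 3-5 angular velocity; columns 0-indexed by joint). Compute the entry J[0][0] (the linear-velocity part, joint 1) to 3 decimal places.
axis z_0 = ẑ; lever o_n−o_0 = (-1.0000,-3.0000,4.0000)
cross product → J_v[:, 0] = (3.0000,-1.0000,0.0000)
J_ω[:, 0] = z_0
entry J[0][0] = 3.0000

3.000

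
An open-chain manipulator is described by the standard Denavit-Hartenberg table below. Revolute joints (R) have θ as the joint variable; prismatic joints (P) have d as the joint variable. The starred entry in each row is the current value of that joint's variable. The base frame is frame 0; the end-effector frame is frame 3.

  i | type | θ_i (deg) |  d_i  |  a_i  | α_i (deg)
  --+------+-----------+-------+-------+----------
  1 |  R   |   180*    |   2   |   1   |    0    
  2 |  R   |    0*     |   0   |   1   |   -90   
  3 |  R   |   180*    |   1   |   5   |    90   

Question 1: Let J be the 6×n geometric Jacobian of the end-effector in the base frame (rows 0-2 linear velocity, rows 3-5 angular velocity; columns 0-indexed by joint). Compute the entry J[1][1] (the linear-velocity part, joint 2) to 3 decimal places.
axis z_1 = (0.0000,0.0000,1.0000); lever o_n−o_1 = (4.0000,-1.0000,-0.0000)
cross product → J_v[:, 1] = (1.0000,4.0000,-0.0000)
J_ω[:, 1] = z_1
entry J[1][1] = 4.0000

4.000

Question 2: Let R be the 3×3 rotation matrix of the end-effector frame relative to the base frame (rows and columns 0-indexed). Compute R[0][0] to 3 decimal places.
End-effector x-axis (col 0 of R) = (1.0000,-0.0000,-0.0000)
R[0][0] = 1.0000

1.000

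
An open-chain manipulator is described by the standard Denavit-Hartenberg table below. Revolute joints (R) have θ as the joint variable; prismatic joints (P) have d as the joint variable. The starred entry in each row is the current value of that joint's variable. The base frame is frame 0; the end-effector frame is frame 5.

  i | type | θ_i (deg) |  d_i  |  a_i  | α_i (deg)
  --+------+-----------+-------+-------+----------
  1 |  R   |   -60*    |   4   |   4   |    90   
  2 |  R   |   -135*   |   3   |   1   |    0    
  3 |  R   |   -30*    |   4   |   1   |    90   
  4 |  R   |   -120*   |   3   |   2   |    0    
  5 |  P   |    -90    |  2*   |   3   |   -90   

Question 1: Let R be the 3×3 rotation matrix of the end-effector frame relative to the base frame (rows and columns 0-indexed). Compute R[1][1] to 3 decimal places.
-0.224

End-effector y-axis (col 1 of R) = (0.1294,-0.2241,-0.9659)
R[1][1] = -0.2241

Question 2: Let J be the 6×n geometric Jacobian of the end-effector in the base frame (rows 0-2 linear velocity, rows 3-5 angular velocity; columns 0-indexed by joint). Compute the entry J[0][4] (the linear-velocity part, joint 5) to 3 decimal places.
prismatic axis z_4 = (-0.1294,0.2241,0.9659)
J_v[:, 4] = z_4; J_ω[:, 4] = (0,0,0)
entry J[0][4] = -0.1294

-0.129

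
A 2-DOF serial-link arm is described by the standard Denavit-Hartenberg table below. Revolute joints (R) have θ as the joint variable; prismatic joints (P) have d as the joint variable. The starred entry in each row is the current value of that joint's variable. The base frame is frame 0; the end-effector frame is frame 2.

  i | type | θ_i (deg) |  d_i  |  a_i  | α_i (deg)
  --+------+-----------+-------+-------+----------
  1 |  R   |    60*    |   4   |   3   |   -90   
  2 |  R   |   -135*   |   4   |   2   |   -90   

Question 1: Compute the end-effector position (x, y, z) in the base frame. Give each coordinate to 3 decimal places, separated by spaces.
-2.671 3.373 5.414

after link 1: o_1 = (1.5000, 2.5981, 4.0000)
after link 2: o_2 = (-2.6712, 3.3733, 5.4142)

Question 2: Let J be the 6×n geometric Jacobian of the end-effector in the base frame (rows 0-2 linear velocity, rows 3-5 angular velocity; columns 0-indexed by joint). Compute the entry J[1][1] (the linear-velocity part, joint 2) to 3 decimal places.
1.225

axis z_1 = (-0.8660,0.5000,0.0000); lever o_n−o_1 = (-4.1712,0.7753,1.4142)
cross product → J_v[:, 1] = (0.7071,1.2247,1.4142)
J_ω[:, 1] = z_1
entry J[1][1] = 1.2247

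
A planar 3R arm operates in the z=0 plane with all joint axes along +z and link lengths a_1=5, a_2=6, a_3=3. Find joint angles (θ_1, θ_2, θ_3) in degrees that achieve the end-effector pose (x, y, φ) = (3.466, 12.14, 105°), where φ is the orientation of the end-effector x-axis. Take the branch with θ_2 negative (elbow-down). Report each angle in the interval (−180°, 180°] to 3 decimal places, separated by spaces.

wrist centre = target − a_3·(cos φ, sin φ) = (4.2425, 9.2422)
cos θ_2 = (103.4171−5²−6²)/(2·5·6) = 0.7070; θ_2 = -45.0125° (elbow-down)
β = atan2(9.2422,4.2425) = 65.3435°; ψ = atan2(-4.2436,9.2417) = -24.6634°
θ_1 = β − ψ = 90.0069°
θ_3 = φ − θ_1 − θ_2 = 60.0056° (wrapped to (-180°,180°])

90.007 -45.013 60.006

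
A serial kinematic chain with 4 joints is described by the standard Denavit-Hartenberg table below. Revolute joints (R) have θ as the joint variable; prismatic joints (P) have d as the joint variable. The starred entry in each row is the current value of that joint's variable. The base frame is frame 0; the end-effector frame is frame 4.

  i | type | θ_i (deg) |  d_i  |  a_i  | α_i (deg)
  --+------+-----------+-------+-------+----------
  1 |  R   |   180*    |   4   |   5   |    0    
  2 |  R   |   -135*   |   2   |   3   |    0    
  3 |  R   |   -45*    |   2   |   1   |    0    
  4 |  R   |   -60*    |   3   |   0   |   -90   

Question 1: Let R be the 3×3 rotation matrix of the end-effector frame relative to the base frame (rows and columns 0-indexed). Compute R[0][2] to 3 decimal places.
End-effector z-axis (col 2 of R) = (0.8660,0.5000,0.0000)
R[0][2] = 0.8660

0.866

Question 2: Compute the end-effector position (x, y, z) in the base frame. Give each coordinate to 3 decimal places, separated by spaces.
after link 1: o_1 = (-5.0000, 0.0000, 4.0000)
after link 2: o_2 = (-2.8787, 2.1213, 6.0000)
after link 3: o_3 = (-1.8787, 2.1213, 8.0000)
after link 4: o_4 = (-1.8787, 2.1213, 11.0000)

-1.879 2.121 11.000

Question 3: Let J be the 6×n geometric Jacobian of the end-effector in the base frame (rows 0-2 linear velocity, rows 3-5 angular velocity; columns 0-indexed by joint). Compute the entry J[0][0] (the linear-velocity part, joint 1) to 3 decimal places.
-2.121

axis z_0 = ẑ; lever o_n−o_0 = (-1.8787,2.1213,11.0000)
cross product → J_v[:, 0] = (-2.1213,-1.8787,0.0000)
J_ω[:, 0] = z_0
entry J[0][0] = -2.1213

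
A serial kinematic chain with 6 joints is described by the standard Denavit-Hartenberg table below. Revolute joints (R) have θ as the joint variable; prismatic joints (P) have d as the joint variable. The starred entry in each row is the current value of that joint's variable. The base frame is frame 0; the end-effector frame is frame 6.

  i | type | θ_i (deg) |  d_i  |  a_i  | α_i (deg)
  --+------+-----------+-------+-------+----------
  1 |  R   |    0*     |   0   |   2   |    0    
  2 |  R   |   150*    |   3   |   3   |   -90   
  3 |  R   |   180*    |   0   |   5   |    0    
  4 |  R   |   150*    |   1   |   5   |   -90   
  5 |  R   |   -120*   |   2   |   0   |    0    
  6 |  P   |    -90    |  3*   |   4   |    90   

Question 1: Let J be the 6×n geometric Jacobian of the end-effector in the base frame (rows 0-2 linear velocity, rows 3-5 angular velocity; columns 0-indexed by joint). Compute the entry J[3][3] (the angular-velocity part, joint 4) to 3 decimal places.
axis z_3 = (-0.5000,-0.8660,0.0000); lever o_n−o_3 = (-2.8170,2.7811,-3.5622)
cross product → J_v[:, 3] = (3.0849,-1.7811,-3.8301)
J_ω[:, 3] = z_3
entry J[3][3] = -0.5000

-0.500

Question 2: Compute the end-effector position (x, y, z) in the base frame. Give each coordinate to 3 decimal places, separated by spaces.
0.915 1.781 -0.562

after link 1: o_1 = (2.0000, 0.0000, 0.0000)
after link 2: o_2 = (-0.5981, 1.5000, 3.0000)
after link 3: o_3 = (3.7321, -1.0000, 3.0000)
after link 4: o_4 = (-0.5179, 0.2990, 5.5000)
after link 5: o_5 = (-1.3840, 0.7990, 3.7679)
after link 6: o_6 = (0.9151, 1.7811, -0.5622)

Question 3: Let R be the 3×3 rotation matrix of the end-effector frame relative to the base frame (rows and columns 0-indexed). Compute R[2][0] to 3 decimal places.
End-effector x-axis (col 0 of R) = (0.8995,0.0580,-0.4330)
R[2][0] = -0.4330

-0.433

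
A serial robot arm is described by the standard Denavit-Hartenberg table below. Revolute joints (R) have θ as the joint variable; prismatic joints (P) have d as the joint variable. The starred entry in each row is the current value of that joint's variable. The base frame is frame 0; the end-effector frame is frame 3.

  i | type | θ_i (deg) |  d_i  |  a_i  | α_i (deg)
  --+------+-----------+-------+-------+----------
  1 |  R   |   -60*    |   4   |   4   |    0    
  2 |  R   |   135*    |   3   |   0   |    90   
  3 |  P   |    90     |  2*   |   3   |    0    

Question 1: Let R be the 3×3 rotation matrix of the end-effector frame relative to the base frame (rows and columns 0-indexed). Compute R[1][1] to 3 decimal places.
-0.966

End-effector y-axis (col 1 of R) = (-0.2588,-0.9659,0.0000)
R[1][1] = -0.9659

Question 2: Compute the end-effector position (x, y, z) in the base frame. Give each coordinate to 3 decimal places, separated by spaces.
after link 1: o_1 = (2.0000, -3.4641, 4.0000)
after link 2: o_2 = (2.0000, -3.4641, 7.0000)
after link 3: o_3 = (3.9319, -3.9817, 10.0000)

3.932 -3.982 10.000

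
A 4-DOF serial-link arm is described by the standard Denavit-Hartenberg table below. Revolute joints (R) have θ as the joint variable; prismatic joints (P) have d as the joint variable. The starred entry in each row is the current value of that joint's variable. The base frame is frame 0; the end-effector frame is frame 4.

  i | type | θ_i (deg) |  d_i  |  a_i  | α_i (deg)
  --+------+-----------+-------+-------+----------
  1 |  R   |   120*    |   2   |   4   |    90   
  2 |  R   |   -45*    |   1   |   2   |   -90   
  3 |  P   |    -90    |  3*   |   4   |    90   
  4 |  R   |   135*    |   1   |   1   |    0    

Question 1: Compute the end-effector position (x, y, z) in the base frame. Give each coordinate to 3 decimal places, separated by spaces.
after link 1: o_1 = (-2.0000, 3.4641, 2.0000)
after link 2: o_2 = (-1.8411, 5.1888, 0.5858)
after link 3: o_3 = (0.5624, 9.0260, 2.7071)
after link 4: o_4 = (0.0535, 8.4931, 3.9142)

0.054 8.493 3.914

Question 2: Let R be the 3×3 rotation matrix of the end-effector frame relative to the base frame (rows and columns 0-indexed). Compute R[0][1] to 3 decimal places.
End-effector y-axis (col 1 of R) = (-0.3624,-0.7866,-0.5000)
R[0][1] = -0.3624

-0.362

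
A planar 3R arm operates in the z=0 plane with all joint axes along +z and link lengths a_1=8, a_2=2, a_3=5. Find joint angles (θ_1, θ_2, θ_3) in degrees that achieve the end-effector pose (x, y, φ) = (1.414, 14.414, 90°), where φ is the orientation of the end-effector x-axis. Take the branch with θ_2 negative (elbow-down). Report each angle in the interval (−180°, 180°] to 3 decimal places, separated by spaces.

90.003 -45.012 45.009

wrist centre = target − a_3·(cos φ, sin φ) = (1.4140, 9.4140)
cos θ_2 = (90.6228−8²−2²)/(2·8·2) = 0.7070; θ_2 = -45.0117° (elbow-down)
β = atan2(9.4140,1.4140) = 81.4579°; ψ = atan2(-1.4145,9.4139) = -8.5451°
θ_1 = β − ψ = 90.0031°
θ_3 = φ − θ_1 − θ_2 = 45.0087° (wrapped to (-180°,180°])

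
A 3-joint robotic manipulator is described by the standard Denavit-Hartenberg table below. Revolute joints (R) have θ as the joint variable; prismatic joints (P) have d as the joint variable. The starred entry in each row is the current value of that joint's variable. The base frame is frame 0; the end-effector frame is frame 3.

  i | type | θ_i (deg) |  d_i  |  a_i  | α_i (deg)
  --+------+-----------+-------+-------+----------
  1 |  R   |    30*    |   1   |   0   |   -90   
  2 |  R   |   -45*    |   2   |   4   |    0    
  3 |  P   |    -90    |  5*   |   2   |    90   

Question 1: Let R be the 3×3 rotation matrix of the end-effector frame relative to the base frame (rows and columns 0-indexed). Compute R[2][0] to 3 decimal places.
End-effector x-axis (col 0 of R) = (-0.6124,-0.3536,0.7071)
R[2][0] = 0.7071

0.707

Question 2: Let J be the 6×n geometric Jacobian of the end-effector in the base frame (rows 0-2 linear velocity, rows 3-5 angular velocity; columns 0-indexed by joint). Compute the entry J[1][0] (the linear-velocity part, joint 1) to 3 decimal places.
axis z_0 = ẑ; lever o_n−o_0 = (-2.2753,6.7693,5.2426)
cross product → J_v[:, 0] = (-6.7693,-2.2753,0.0000)
J_ω[:, 0] = z_0
entry J[1][0] = -2.2753

-2.275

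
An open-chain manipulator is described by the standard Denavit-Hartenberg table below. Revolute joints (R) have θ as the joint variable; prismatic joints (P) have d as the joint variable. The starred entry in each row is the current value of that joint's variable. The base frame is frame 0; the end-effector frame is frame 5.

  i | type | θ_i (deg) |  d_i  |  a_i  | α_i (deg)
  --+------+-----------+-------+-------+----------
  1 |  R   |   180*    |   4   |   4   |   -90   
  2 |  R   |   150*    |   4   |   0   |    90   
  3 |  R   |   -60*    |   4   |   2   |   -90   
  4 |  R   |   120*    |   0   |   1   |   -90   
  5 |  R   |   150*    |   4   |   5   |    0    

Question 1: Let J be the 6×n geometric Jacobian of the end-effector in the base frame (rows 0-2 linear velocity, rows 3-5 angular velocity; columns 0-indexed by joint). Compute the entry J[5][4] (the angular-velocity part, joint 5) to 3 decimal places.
axis z_4 = (-0.6250,-0.7500,-0.2165); lever o_n−o_4 = (-5.3125,0.1250,-3.5724)
cross product → J_v[:, 4] = (2.7063,-1.0825,-4.0625)
J_ω[:, 4] = z_4
entry J[5][4] = -0.2165

-0.217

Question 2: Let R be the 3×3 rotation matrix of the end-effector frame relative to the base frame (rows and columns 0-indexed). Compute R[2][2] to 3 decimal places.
-0.217

End-effector z-axis (col 2 of R) = (-0.6250,-0.7500,-0.2165)
R[2][2] = -0.2165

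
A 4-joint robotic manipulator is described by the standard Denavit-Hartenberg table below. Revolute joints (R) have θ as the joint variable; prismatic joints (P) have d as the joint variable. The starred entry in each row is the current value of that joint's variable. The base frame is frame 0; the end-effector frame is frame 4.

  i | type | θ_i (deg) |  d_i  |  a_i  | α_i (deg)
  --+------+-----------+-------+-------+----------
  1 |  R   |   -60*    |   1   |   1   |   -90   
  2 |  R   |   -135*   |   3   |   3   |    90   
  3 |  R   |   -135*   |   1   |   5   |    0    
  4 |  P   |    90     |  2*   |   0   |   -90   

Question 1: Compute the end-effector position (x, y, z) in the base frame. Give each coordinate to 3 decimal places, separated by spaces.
after link 1: o_1 = (0.5000, -0.8660, 1.0000)
after link 2: o_2 = (2.0374, 2.4711, 3.1213)
after link 3: o_3 = (-0.1280, -0.8494, -0.0858)
after link 4: o_4 = (-0.8351, 0.3754, -1.5000)

-0.835 0.375 -1.500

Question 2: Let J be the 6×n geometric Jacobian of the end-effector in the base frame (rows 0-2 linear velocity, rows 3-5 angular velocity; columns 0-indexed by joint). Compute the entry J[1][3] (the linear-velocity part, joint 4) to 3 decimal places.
prismatic axis z_3 = (-0.3536,0.6124,-0.7071)
J_v[:, 3] = z_3; J_ω[:, 3] = (0,0,0)
entry J[1][3] = 0.6124

0.612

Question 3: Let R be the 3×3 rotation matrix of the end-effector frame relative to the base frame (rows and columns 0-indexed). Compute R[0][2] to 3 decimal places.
0.362

End-effector z-axis (col 2 of R) = (0.3624,0.7866,0.5000)
R[0][2] = 0.3624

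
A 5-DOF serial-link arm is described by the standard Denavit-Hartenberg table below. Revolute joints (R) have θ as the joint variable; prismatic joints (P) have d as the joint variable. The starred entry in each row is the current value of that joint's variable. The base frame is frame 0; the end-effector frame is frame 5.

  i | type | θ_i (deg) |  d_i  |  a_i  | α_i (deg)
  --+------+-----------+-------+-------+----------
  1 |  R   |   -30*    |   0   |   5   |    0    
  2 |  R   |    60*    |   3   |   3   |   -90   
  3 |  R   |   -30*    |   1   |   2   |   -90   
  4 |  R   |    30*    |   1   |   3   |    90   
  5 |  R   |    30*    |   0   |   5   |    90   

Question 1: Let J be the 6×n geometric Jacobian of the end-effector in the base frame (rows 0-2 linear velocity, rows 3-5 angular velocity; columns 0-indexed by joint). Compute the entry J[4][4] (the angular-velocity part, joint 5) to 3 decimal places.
axis z_4 = (-0.0580,0.9665,0.2500); lever o_n−o_4 = (4.9776,0.3738,-0.2901)
cross product → J_v[:, 4] = (-0.3738,1.2276,-4.8325)
J_ω[:, 4] = z_4
entry J[4][4] = 0.9665

0.967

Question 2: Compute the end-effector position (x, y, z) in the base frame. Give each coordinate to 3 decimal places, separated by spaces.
16.037 1.182 4.143

after link 1: o_1 = (4.3301, -2.5000, 0.0000)
after link 2: o_2 = (6.9282, -1.0000, 3.0000)
after link 3: o_3 = (7.9282, 0.7321, 4.0000)
after link 4: o_4 = (11.0598, 0.8080, 4.4330)
after link 5: o_5 = (16.0373, 1.1818, 4.1429)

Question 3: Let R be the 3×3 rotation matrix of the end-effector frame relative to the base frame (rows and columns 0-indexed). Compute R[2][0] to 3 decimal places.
End-effector x-axis (col 0 of R) = (0.9955,0.0748,-0.0580)
R[2][0] = -0.0580

-0.058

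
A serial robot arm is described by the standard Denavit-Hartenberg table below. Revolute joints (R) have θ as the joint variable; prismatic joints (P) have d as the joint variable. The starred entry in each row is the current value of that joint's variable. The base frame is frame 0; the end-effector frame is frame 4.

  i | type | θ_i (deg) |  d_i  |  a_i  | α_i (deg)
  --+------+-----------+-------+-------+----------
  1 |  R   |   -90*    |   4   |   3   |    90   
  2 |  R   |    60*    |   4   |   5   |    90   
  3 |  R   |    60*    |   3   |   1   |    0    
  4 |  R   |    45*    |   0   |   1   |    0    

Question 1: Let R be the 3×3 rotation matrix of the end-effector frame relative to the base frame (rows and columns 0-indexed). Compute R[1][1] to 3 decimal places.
0.483

End-effector y-axis (col 1 of R) = (0.2588,0.4830,-0.8365)
R[1][1] = 0.4830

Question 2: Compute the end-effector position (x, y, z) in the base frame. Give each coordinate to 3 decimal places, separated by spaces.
-5.832 -8.219 7.039

after link 1: o_1 = (0.0000, -3.0000, 4.0000)
after link 2: o_2 = (-4.0000, -5.5000, 8.3301)
after link 3: o_3 = (-4.8660, -8.3481, 7.2631)
after link 4: o_4 = (-5.8320, -8.2187, 7.0390)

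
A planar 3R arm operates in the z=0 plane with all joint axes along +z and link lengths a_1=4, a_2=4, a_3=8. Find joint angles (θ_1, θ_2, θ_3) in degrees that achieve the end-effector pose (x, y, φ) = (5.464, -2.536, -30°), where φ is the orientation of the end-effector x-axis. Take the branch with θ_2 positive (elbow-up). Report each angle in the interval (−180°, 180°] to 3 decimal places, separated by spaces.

wrist centre = target − a_3·(cos φ, sin φ) = (-1.4642, 1.4640)
cos θ_2 = (4.2872−4²−4²)/(2·4·4) = -0.8660; θ_2 = 150.0000° (elbow-up)
β = atan2(1.4640,-1.4642) = 135.0040°; ψ = atan2(2.0000,0.5359) = 75.0000°
θ_1 = β − ψ = 60.0040°
θ_3 = φ − θ_1 − θ_2 = 119.9960° (wrapped to (-180°,180°])

60.004 150.000 119.996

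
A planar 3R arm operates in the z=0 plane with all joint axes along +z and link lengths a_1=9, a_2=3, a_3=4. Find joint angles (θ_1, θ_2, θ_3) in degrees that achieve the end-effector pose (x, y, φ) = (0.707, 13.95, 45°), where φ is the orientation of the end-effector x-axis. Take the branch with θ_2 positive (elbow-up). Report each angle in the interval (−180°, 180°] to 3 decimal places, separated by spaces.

wrist centre = target − a_3·(cos φ, sin φ) = (-2.1214, 11.1216)
cos θ_2 = (128.1898−9²−3²)/(2·9·3) = 0.7072; θ_2 = 44.9909° (elbow-up)
β = atan2(11.1216,-2.1214) = 100.7994°; ψ = atan2(2.1210,11.1217) = 10.7971°
θ_1 = β − ψ = 90.0023°
θ_3 = φ − θ_1 − θ_2 = -89.9932° (wrapped to (-180°,180°])

90.002 44.991 -89.993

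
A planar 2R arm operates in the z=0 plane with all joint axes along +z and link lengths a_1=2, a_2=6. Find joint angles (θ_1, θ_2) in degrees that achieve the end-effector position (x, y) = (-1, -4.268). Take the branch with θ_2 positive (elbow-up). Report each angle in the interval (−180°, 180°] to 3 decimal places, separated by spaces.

cos θ_2 = (19.2158−2²−6²)/(2·2·6) = -0.8660; θ_2 = 149.9979° (elbow-up)
β = atan2(-4.2680,-1.0000) = -103.1866°; ψ = atan2(3.0002,-3.1960) = 136.8105°
θ_1 = β − ψ = -239.9971°

120.003 149.998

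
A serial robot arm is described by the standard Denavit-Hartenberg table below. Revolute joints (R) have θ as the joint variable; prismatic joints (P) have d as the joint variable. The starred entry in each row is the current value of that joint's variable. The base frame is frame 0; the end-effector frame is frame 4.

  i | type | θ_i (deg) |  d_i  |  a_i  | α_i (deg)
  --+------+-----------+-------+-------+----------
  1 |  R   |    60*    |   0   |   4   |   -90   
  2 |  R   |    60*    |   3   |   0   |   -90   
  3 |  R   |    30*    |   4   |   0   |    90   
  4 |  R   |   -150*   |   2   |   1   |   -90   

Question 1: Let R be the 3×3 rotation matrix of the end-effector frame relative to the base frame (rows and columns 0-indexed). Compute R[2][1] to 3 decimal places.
End-effector y-axis (col 1 of R) = (0.6250,-0.6495,0.4330)
R[2][1] = 0.4330

0.433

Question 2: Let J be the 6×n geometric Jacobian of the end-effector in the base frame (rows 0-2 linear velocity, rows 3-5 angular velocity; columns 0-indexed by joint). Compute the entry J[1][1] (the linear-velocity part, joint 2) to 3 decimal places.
axis z_1 = (-0.8660,0.5000,0.0000); lever o_n−o_1 = (-5.9261,0.0658,-1.9665)
cross product → J_v[:, 1] = (-0.9833,-1.7030,2.9061)
J_ω[:, 1] = z_1
entry J[1][1] = -1.7030

-1.703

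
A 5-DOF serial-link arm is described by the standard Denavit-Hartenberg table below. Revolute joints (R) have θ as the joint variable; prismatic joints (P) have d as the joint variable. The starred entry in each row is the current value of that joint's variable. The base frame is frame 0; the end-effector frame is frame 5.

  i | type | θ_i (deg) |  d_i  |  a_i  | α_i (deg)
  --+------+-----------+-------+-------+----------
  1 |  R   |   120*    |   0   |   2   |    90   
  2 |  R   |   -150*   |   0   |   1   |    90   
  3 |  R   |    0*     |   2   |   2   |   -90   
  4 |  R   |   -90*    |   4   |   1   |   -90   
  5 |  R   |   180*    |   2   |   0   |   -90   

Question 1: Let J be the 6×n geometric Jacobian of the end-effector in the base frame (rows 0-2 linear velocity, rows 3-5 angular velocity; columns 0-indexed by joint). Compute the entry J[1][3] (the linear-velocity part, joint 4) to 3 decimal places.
axis z_3 = (0.8660,0.5000,0.0000); lever o_n−o_3 = (4.5801,0.0670,-0.1340)
cross product → J_v[:, 3] = (-0.0670,0.1160,-2.2321)
J_ω[:, 3] = z_3
entry J[1][3] = 0.1160

0.116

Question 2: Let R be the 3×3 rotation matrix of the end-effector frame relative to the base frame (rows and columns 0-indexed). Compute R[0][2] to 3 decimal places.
End-effector z-axis (col 2 of R) = (0.8660,0.5000,-0.0000)
R[0][2] = 0.8660

0.866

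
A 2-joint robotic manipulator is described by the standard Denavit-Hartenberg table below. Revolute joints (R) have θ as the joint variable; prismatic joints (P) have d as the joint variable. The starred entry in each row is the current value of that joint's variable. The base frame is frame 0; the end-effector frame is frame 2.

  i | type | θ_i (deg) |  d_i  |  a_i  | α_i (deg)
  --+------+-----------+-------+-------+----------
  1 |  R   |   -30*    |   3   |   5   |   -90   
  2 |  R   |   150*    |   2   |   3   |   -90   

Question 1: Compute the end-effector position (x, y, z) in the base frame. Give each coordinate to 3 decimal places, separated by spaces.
3.080 0.531 1.500

after link 1: o_1 = (4.3301, -2.5000, 3.0000)
after link 2: o_2 = (3.0801, 0.5311, 1.5000)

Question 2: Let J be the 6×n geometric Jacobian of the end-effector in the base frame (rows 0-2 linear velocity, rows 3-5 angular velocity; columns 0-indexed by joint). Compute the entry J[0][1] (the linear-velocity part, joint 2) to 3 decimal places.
axis z_1 = (0.5000,0.8660,0.0000); lever o_n−o_1 = (-1.2500,3.0311,-1.5000)
cross product → J_v[:, 1] = (-1.2990,0.7500,2.5981)
J_ω[:, 1] = z_1
entry J[0][1] = -1.2990

-1.299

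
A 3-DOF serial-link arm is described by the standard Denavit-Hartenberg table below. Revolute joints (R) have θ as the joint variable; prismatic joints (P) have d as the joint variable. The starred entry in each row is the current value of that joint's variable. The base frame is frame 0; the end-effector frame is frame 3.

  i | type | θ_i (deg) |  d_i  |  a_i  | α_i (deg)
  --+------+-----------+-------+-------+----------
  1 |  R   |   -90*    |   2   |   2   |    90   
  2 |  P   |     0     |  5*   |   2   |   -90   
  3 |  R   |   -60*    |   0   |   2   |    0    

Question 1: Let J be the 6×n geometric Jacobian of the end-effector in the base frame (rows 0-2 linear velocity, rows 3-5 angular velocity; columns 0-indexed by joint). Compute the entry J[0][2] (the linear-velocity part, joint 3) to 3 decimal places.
axis z_2 = (0.0000,0.0000,1.0000); lever o_n−o_2 = (-1.7321,-1.0000,0.0000)
cross product → J_v[:, 2] = (1.0000,-1.7321,0.0000)
J_ω[:, 2] = z_2
entry J[0][2] = 1.0000

1.000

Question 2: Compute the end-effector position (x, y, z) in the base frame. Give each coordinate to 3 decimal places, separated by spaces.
after link 1: o_1 = (0.0000, -2.0000, 2.0000)
after link 2: o_2 = (-5.0000, -4.0000, 2.0000)
after link 3: o_3 = (-6.7321, -5.0000, 2.0000)

-6.732 -5.000 2.000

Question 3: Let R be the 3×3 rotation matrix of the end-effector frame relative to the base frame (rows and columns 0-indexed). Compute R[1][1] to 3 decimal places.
End-effector y-axis (col 1 of R) = (0.5000,-0.8660,0.0000)
R[1][1] = -0.8660

-0.866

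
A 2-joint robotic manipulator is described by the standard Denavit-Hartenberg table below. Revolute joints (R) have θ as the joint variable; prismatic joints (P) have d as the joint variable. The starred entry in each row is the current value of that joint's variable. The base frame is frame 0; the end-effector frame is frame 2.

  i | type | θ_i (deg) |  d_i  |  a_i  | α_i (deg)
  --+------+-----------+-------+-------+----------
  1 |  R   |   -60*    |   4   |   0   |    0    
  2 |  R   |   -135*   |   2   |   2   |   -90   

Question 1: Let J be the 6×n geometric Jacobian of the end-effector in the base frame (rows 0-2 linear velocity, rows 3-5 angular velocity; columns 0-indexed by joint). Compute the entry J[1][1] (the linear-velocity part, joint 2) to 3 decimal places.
axis z_1 = (0.0000,0.0000,1.0000); lever o_n−o_1 = (-1.9319,0.5176,2.0000)
cross product → J_v[:, 1] = (-0.5176,-1.9319,0.0000)
J_ω[:, 1] = z_1
entry J[1][1] = -1.9319

-1.932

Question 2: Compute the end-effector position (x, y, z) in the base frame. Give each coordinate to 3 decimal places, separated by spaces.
-1.932 0.518 6.000

after link 1: o_1 = (0.0000, 0.0000, 4.0000)
after link 2: o_2 = (-1.9319, 0.5176, 6.0000)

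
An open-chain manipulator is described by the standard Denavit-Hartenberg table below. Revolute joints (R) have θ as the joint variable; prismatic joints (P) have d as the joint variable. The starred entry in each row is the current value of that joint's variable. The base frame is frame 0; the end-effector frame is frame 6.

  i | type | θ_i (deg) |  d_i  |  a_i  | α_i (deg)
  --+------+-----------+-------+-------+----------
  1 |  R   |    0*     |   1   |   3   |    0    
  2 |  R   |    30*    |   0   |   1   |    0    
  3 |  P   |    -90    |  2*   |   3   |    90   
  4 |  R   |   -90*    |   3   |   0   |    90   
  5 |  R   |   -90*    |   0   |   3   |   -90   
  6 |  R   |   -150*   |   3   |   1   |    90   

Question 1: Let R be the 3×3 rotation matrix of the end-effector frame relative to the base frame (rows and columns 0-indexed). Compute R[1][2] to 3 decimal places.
End-effector z-axis (col 2 of R) = (0.0000,-1.0000,-0.0000)
R[1][2] = -1.0000

-1.000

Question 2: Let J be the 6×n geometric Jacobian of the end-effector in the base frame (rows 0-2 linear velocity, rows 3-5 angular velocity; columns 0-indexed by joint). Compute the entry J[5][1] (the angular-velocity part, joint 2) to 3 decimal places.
1.000

axis z_1 = (0.0000,0.0000,1.0000); lever o_n−o_1 = (1.3660,-2.0981,-1.0000)
cross product → J_v[:, 1] = (2.0981,1.3660,-0.0000)
J_ω[:, 1] = z_1
entry J[5][1] = 1.0000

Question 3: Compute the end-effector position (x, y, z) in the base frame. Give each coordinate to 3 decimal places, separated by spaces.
after link 1: o_1 = (3.0000, 0.0000, 1.0000)
after link 2: o_2 = (3.8660, 0.5000, 1.0000)
after link 3: o_3 = (5.3660, -2.0981, 3.0000)
after link 4: o_4 = (2.7679, -3.5981, 3.0000)
after link 5: o_5 = (5.3660, -2.0981, 3.0000)
after link 6: o_6 = (4.3660, -2.0981, -0.0000)

4.366 -2.098 -0.000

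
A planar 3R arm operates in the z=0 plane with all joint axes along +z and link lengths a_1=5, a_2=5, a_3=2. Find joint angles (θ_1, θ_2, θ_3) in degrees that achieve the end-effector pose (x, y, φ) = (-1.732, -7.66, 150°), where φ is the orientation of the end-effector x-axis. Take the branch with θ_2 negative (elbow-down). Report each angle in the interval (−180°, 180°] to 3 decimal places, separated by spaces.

wrist centre = target − a_3·(cos φ, sin φ) = (0.0001, -8.6600)
cos θ_2 = (74.9956−5²−5²)/(2·5·5) = 0.4999; θ_2 = -60.0058° (elbow-down)
β = atan2(-8.6600,0.0001) = -89.9997°; ψ = atan2(-4.3304,7.4996) = -30.0029°
θ_1 = β − ψ = -59.9968°
θ_3 = φ − θ_1 − θ_2 = -89.9974° (wrapped to (-180°,180°])

-59.997 -60.006 -89.997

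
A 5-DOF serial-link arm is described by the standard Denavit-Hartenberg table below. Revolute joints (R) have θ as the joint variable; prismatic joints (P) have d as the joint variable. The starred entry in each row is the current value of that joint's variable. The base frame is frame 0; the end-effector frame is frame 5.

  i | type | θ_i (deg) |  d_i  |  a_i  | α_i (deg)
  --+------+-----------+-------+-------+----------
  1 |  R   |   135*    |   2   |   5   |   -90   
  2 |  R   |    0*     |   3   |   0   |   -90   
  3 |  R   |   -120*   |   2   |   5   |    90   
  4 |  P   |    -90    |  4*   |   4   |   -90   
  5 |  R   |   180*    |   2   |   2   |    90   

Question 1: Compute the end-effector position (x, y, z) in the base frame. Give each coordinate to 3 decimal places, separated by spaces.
after link 1: o_1 = (-3.5355, 3.5355, 2.0000)
after link 2: o_2 = (-5.6569, 1.4142, 2.0000)
after link 3: o_3 = (-6.9509, -3.4154, 0.0000)
after link 4: o_4 = (-3.0872, -4.4507, 4.0000)
after link 5: o_5 = (-3.6049, -6.3825, 2.0000)

-3.605 -6.383 2.000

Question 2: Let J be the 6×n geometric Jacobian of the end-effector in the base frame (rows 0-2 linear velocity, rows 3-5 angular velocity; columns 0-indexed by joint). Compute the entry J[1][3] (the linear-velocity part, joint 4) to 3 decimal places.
prismatic axis z_3 = (0.9659,-0.2588,-0.0000)
J_v[:, 3] = z_3; J_ω[:, 3] = (0,0,0)
entry J[1][3] = -0.2588

-0.259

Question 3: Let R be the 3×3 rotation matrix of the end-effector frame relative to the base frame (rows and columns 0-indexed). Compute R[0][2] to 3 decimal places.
-0.966

End-effector z-axis (col 2 of R) = (-0.9659,0.2588,0.0000)
R[0][2] = -0.9659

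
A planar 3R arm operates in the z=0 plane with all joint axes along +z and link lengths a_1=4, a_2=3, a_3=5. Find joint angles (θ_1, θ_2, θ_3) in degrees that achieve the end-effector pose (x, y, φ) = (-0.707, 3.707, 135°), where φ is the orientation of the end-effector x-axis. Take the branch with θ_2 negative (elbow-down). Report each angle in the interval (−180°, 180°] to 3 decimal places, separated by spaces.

wrist centre = target − a_3·(cos φ, sin φ) = (2.8285, 0.1715)
cos θ_2 = (8.0300−4²−3²)/(2·4·3) = -0.7071; θ_2 = -134.9981° (elbow-down)
β = atan2(0.1715,2.8285) = 3.4690°; ψ = atan2(-2.1214,1.8788) = -48.4712°
θ_1 = β − ψ = 51.9402°
θ_3 = φ − θ_1 − θ_2 = -141.9421° (wrapped to (-180°,180°])

51.940 -134.998 -141.942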